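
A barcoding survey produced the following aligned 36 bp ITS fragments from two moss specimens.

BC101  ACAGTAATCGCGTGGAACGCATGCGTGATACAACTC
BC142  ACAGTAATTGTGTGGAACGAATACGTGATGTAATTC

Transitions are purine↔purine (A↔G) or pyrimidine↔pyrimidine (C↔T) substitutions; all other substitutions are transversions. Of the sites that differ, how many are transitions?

Mismatches occur at site 9 (C→T, transition), site 11 (C→T, transition), site 20 (C→A, transversion), site 23 (G→A, transition), site 30 (A→G, transition), site 31 (C→T, transition), site 34 (C→T, transition).
Of the 7 differences, 6 transitions and 1 transversion, so the answer is 6.

6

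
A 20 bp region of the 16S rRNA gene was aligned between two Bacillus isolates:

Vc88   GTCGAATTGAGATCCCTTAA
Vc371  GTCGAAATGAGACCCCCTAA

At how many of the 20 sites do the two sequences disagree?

3

The sequences differ at positions 7 (T/A), 13 (T/C), 17 (T/C).
That gives 3 mismatches out of 20 aligned sites, so the Hamming distance is 3.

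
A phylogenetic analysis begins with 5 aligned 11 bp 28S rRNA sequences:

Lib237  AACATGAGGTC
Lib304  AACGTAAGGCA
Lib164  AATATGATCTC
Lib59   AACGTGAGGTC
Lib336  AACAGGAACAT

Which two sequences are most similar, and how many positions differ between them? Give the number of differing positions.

1

Pairwise Hamming distances:
  Lib237 vs Lib304: 4
  Lib237 vs Lib164: 3
  Lib237 vs Lib59: 1
  Lib237 vs Lib336: 5
  Lib304 vs Lib164: 7
  Lib304 vs Lib59: 3
  Lib304 vs Lib336: 7
  Lib164 vs Lib59: 4
  Lib164 vs Lib336: 5
  Lib59 vs Lib336: 6
The smallest is 1, between Lib237 and Lib59.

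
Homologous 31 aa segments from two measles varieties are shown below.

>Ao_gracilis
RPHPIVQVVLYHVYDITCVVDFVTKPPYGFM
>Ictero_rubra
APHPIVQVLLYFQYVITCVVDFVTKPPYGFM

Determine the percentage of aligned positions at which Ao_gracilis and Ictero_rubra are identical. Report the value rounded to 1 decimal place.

83.9%

The sequences differ at positions 1 (R/A), 9 (V/L), 12 (H/F), 13 (V/Q), 15 (D/V).
26 of the 31 sites match, so the percent identity is 26/31 × 100 = 83.9%.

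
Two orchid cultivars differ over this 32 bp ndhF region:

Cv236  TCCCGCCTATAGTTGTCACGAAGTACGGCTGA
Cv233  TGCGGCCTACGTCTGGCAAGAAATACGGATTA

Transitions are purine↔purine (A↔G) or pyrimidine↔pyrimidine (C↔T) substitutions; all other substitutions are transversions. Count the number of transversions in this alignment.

7

Differing sites — 2:C/G (Tv); 4:C/G (Tv); 10:T/C (Ti); 11:A/G (Ti); 12:G/T (Tv); 13:T/C (Ti); 16:T/G (Tv); 19:C/A (Tv); 23:G/A (Ti); 29:C/A (Tv); 31:G/T (Tv).
Of the 11 differences, 4 transitions and 7 transversions, so the answer is 7.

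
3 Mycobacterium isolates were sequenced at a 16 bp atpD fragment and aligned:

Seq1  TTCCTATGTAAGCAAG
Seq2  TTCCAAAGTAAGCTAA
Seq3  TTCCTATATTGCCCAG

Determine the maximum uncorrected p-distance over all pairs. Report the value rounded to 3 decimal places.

0.500

Pairwise Hamming distances:
  Seq1 vs Seq2: 4
  Seq1 vs Seq3: 5
  Seq2 vs Seq3: 8
The largest is 8 mismatches, between Seq2 and Seq3; p = 8/16 = 0.500.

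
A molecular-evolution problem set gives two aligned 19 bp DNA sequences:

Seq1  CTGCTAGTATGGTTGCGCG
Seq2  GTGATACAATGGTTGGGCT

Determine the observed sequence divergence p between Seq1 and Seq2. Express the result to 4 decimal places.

The sequences differ at positions 1 (C/G), 4 (C/A), 7 (G/C), 8 (T/A), 16 (C/G), 19 (G/T).
There are 6 differences over 19 sites, so p = 6/19 = 0.3158.

0.3158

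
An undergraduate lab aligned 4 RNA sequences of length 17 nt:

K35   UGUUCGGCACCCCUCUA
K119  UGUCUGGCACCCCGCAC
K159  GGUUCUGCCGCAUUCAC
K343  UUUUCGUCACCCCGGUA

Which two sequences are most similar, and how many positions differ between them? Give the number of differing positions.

4

Pairwise Hamming distances:
  K35 vs K119: 5
  K35 vs K159: 8
  K35 vs K343: 4
  K119 vs K159: 9
  K119 vs K343: 7
  K159 vs K343: 12
The smallest is 4, between K35 and K343.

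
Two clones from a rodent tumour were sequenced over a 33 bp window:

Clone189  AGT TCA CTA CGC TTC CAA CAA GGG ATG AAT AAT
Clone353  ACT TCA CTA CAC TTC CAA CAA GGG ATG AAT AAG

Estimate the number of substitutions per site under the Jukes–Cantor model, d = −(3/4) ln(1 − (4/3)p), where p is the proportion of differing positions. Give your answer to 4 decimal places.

0.0969

Differing sites — 2:G/C; 11:G/A; 33:T/G.
p = 3/33 = 0.090909.
d = −0.75 · ln(1 − (4/3)·0.090909) = −0.75 · ln(0.878788) = −0.75 · (-0.129212) = 0.0969.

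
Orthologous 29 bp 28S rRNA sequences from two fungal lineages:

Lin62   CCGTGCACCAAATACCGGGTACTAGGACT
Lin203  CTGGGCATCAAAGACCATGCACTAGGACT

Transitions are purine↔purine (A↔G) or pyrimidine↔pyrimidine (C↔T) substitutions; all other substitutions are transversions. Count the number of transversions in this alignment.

The sequences differ at positions 2 (C/T, transition), 4 (T/G, transversion), 8 (C/T, transition), 13 (T/G, transversion), 17 (G/A, transition), 18 (G/T, transversion), 20 (T/C, transition).
Of the 7 differences, 4 transitions and 3 transversions, so the answer is 3.

3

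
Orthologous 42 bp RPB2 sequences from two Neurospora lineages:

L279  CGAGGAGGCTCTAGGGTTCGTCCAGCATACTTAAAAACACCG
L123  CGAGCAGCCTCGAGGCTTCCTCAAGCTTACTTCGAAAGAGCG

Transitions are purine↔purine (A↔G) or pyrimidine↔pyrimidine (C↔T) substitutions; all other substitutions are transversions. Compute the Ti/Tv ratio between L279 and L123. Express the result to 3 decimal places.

The sequences differ at positions 5 (G/C, transversion), 8 (G/C, transversion), 12 (T/G, transversion), 16 (G/C, transversion), 20 (G/C, transversion), 23 (C/A, transversion), 27 (A/T, transversion), 33 (A/C, transversion), 34 (A/G, transition), 38 (C/G, transversion), 40 (C/G, transversion).
Of the 11 differences, 1 transition and 10 transversions, so Ti/Tv = 1/10 = 0.100.

0.100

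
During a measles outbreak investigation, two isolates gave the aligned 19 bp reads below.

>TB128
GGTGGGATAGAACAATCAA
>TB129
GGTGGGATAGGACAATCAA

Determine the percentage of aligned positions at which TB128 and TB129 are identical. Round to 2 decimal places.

94.74%

The sequences differ at position 11 (A/G).
18 of the 19 sites match, so the percent identity is 18/19 × 100 = 94.74%.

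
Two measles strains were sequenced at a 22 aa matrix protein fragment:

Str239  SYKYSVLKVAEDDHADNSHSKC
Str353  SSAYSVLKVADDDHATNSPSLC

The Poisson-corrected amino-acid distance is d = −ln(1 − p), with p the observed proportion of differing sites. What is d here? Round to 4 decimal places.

0.3185

Differing sites — 2:Y/S; 3:K/A; 11:E/D; 16:D/T; 19:H/P; 21:K/L.
p = 6/22 = 0.272727.
d = −ln(1 − 0.272727) = −ln(0.727273) = 0.3185.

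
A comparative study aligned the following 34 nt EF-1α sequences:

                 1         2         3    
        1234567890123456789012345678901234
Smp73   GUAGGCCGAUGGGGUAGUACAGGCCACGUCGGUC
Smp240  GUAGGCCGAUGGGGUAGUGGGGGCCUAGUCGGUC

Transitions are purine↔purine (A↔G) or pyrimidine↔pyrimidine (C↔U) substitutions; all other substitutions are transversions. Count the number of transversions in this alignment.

The sequences differ at positions 19 (A/G, transition), 20 (C/G, transversion), 21 (A/G, transition), 26 (A/U, transversion), 27 (C/A, transversion).
Of the 5 differences, 2 transitions and 3 transversions, so the answer is 3.

3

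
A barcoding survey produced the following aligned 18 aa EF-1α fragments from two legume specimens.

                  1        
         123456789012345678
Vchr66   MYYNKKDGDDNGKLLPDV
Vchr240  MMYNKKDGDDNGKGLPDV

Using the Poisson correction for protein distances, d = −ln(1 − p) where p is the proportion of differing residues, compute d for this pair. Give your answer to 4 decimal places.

0.1178

The sequences differ at positions 2 (Y/M), 14 (L/G).
p = 2/18 = 0.111111.
d = −ln(1 − 0.111111) = −ln(0.888889) = 0.1178.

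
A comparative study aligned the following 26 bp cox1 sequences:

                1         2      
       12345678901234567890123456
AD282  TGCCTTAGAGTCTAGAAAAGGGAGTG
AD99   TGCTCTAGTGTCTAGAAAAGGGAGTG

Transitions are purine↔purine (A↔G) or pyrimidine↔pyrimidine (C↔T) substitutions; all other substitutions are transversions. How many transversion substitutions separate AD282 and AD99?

Mismatches occur at site 4 (C/T, transition), site 5 (T/C, transition), site 9 (A/T, transversion).
Of the 3 differences, 2 transitions and 1 transversion, so the answer is 1.

1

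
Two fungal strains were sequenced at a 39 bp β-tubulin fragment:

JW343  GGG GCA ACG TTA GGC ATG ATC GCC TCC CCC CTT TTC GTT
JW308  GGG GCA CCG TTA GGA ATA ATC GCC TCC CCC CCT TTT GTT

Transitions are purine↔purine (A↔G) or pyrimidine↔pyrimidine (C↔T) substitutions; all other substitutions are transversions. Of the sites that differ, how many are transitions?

The sequences differ at positions 7 (A/C, transversion), 15 (C/A, transversion), 18 (G/A, transition), 32 (T/C, transition), 36 (C/T, transition).
Of the 5 differences, 3 transitions and 2 transversions, so the answer is 3.

3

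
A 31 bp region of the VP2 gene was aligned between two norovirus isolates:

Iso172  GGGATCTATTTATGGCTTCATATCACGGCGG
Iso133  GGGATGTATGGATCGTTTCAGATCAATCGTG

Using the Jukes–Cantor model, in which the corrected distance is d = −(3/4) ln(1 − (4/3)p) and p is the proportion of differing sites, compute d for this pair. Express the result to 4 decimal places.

Differing sites — 6:C/G; 10:T/G; 11:T/G; 14:G/C; 16:C/T; 21:T/G; 26:C/A; 27:G/T; 28:G/C; 29:C/G; 30:G/T.
p = 11/31 = 0.354839.
d = −0.75 · ln(1 − (4/3)·0.354839) = −0.75 · ln(0.526881) = −0.75 · (-0.640781) = 0.4806.

0.4806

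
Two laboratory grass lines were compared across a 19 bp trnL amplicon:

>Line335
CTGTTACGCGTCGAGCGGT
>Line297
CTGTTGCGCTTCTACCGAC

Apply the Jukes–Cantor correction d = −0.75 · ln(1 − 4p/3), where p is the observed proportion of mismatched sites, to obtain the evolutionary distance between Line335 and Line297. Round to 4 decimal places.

The sequences differ at positions 6 (A/G), 10 (G/T), 13 (G/T), 15 (G/C), 18 (G/A), 19 (T/C).
p = 6/19 = 0.315789.
d = −0.75 · ln(1 − (4/3)·0.315789) = −0.75 · ln(0.578948) = −0.75 · (-0.546543) = 0.4099.

0.4099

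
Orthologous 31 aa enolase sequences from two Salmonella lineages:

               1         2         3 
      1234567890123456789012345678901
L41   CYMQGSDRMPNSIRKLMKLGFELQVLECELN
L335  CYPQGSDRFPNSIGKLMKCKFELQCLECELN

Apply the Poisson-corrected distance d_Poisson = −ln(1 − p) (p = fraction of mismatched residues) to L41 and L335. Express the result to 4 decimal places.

Mismatches occur at site 3 (M/P), site 9 (M/F), site 14 (R/G), site 19 (L/C), site 20 (G/K), site 25 (V/C).
p = 6/31 = 0.193548.
d = −ln(1 − 0.193548) = −ln(0.806452) = 0.2151.

0.2151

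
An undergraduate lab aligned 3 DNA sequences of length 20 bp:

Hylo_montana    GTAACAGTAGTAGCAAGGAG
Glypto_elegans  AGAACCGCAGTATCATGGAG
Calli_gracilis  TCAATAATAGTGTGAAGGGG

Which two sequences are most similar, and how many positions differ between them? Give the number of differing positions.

Pairwise Hamming distances:
  Hylo_montana vs Glypto_elegans: 6
  Hylo_montana vs Calli_gracilis: 8
  Glypto_elegans vs Calli_gracilis: 10
The smallest is 6, between Hylo_montana and Glypto_elegans.

6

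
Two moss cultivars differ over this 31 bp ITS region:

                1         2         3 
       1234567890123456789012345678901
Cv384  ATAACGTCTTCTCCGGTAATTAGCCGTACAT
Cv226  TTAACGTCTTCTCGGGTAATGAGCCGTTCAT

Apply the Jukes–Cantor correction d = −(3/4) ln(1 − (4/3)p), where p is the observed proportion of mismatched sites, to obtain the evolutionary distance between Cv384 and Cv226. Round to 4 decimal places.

Differing sites — 1:A/T; 14:C/G; 21:T/G; 28:A/T.
p = 4/31 = 0.129032.
d = −0.75 · ln(1 − (4/3)·0.129032) = −0.75 · ln(0.827957) = −0.75 · (-0.188794) = 0.1416.

0.1416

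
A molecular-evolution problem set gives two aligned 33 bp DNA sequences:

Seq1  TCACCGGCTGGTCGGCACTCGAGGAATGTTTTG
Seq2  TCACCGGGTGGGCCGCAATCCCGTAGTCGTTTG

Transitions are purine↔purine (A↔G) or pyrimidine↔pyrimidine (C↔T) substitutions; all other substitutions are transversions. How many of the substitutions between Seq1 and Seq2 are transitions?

The sequences differ at positions 8 (C/G, transversion), 12 (T/G, transversion), 14 (G/C, transversion), 18 (C/A, transversion), 21 (G/C, transversion), 22 (A/C, transversion), 24 (G/T, transversion), 26 (A/G, transition), 28 (G/C, transversion), 29 (T/G, transversion).
Of the 10 differences, 1 transition and 9 transversions, so the answer is 1.

1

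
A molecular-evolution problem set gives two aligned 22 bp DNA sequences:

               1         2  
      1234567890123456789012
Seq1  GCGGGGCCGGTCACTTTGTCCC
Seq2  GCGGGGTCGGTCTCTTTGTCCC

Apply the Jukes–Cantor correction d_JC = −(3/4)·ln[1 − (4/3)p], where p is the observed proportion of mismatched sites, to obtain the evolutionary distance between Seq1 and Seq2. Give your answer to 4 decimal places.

0.0969

Mismatches occur at site 7 (C→T), site 13 (A→T).
p = 2/22 = 0.090909.
d = −0.75 · ln(1 − (4/3)·0.090909) = −0.75 · ln(0.878788) = −0.75 · (-0.129212) = 0.0969.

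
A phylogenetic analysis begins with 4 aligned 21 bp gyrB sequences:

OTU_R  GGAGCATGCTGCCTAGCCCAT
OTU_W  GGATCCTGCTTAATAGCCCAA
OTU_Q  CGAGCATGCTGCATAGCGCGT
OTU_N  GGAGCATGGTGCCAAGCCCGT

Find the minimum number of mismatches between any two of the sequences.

3

Pairwise Hamming distances:
  OTU_R vs OTU_W: 6
  OTU_R vs OTU_Q: 4
  OTU_R vs OTU_N: 3
  OTU_W vs OTU_Q: 8
  OTU_W vs OTU_N: 9
  OTU_Q vs OTU_N: 5
The smallest is 3, between OTU_R and OTU_N.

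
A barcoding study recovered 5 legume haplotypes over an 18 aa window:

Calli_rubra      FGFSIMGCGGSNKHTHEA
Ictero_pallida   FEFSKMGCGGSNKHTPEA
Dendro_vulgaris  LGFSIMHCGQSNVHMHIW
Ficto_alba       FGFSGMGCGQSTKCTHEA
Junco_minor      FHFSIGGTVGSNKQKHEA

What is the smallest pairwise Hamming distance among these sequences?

3

Pairwise Hamming distances:
  Calli_rubra vs Ictero_pallida: 3
  Calli_rubra vs Dendro_vulgaris: 7
  Calli_rubra vs Ficto_alba: 4
  Calli_rubra vs Junco_minor: 6
  Ictero_pallida vs Dendro_vulgaris: 10
  Ictero_pallida vs Ficto_alba: 6
  Ictero_pallida vs Junco_minor: 8
  Dendro_vulgaris vs Ficto_alba: 9
  Dendro_vulgaris vs Junco_minor: 12
  Ficto_alba vs Junco_minor: 9
The smallest is 3, between Calli_rubra and Ictero_pallida.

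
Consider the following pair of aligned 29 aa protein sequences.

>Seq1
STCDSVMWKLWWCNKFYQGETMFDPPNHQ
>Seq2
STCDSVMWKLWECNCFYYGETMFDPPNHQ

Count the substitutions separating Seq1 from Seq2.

3

The sequences differ at positions 12 (W/E), 15 (K/C), 18 (Q/Y).
That gives 3 mismatches out of 29 aligned sites, so the Hamming distance is 3.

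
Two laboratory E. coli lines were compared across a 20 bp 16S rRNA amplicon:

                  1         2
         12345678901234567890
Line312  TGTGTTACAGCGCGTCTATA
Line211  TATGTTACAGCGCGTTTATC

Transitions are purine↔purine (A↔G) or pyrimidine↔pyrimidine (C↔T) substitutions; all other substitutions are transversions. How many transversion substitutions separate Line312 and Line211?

1

The sequences differ at positions 2 (G/A, transition), 16 (C/T, transition), 20 (A/C, transversion).
Of the 3 differences, 2 transitions and 1 transversion, so the answer is 1.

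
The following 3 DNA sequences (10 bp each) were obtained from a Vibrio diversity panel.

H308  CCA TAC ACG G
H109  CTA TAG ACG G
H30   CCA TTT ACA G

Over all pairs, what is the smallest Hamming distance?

2

Pairwise Hamming distances:
  H308 vs H109: 2
  H308 vs H30: 3
  H109 vs H30: 4
The smallest is 2, between H308 and H109.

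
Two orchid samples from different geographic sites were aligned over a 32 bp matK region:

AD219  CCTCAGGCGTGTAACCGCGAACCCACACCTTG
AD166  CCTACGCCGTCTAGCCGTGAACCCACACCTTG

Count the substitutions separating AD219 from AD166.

6

The sequences differ at positions 4 (C/A), 5 (A/C), 7 (G/C), 11 (G/C), 14 (A/G), 18 (C/T).
That gives 6 mismatches out of 32 aligned sites, so the Hamming distance is 6.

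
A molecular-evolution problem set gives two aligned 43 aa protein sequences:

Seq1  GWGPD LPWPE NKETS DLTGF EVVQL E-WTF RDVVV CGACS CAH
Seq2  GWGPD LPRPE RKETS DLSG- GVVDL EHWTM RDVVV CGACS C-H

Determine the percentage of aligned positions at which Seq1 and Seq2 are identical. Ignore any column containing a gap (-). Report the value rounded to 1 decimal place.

Excluding the 3 gap columns leaves 40 comparable sites.
Mismatches occur at site 8 (W→R), site 11 (N→R), site 18 (T→S), site 21 (E→G), site 24 (Q→D), site 30 (F→M).
34 of the 40 comparable sites match, so the percent identity is 34/40 × 100 = 85.0%.

85.0%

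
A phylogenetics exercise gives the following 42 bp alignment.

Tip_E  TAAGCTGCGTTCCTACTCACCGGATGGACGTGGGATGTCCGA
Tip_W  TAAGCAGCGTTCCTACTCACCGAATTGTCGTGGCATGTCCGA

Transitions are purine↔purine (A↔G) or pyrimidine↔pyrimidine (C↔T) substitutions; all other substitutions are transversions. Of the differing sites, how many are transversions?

4

Mismatches occur at site 6 (T↔A, transversion), site 23 (G↔A, transition), site 26 (G↔T, transversion), site 28 (A↔T, transversion), site 34 (G↔C, transversion).
Of the 5 differences, 1 transition and 4 transversions, so the answer is 4.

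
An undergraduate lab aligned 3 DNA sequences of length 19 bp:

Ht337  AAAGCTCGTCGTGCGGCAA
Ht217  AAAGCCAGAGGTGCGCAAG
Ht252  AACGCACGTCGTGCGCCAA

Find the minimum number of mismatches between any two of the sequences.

Pairwise Hamming distances:
  Ht337 vs Ht217: 7
  Ht337 vs Ht252: 3
  Ht217 vs Ht252: 7
The smallest is 3, between Ht337 and Ht252.

3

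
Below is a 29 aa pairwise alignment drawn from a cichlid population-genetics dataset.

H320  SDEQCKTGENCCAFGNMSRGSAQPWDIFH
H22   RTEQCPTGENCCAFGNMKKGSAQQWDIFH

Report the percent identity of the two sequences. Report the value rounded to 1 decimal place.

Differing sites — 1:S/R; 2:D/T; 6:K/P; 18:S/K; 19:R/K; 24:P/Q.
23 of the 29 sites match, so the percent identity is 23/29 × 100 = 79.3%.

79.3%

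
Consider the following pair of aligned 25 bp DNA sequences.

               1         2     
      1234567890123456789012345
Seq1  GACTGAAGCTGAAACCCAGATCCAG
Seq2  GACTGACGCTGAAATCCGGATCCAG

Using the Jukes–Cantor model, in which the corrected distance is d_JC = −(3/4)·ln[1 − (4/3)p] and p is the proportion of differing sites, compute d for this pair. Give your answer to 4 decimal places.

Differing sites — 7:A/C; 15:C/T; 18:A/G.
p = 3/25 = 0.120000.
d = −0.75 · ln(1 − (4/3)·0.120000) = −0.75 · ln(0.840000) = −0.75 · (-0.174353) = 0.1308.

0.1308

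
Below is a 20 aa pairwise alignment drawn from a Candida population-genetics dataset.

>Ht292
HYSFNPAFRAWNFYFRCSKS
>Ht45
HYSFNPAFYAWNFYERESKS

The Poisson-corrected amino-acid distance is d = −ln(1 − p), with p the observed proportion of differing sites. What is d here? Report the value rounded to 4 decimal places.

The sequences differ at positions 9 (R/Y), 15 (F/E), 17 (C/E).
p = 3/20 = 0.150000.
d = −ln(1 − 0.150000) = −ln(0.850000) = 0.1625.

0.1625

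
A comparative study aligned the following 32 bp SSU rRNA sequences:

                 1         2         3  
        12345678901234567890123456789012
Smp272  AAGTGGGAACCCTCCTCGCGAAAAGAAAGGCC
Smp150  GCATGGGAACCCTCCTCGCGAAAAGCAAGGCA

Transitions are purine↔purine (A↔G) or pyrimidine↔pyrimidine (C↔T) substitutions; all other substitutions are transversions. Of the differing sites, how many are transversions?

Mismatches occur at site 1 (A→G, transition), site 2 (A→C, transversion), site 3 (G→A, transition), site 26 (A→C, transversion), site 32 (C→A, transversion).
Of the 5 differences, 2 transitions and 3 transversions, so the answer is 3.

3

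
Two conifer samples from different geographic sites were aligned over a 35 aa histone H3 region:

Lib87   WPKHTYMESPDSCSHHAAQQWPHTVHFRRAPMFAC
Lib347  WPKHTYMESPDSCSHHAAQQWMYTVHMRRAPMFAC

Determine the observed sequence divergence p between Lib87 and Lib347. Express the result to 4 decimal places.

Mismatches occur at site 22 (P→M), site 23 (H→Y), site 27 (F→M).
There are 3 differences over 35 sites, so p = 3/35 = 0.0857.

0.0857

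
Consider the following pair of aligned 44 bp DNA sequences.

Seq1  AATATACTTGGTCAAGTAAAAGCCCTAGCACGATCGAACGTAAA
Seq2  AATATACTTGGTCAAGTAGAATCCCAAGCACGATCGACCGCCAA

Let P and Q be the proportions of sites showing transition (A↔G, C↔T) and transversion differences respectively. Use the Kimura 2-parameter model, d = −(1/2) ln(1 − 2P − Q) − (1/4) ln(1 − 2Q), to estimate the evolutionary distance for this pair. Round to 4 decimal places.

0.1505

Differing sites — 19:A/G (Ti); 22:G/T (Tv); 26:T/A (Tv); 38:A/C (Tv); 41:T/C (Ti); 42:A/C (Tv).
Of the 6 differences, 2 transitions and 4 transversions over 44 sites: P = 2/44 = 0.045455, Q = 4/44 = 0.090909.
d = −0.5·ln(0.818181) − 0.25·ln(0.818182) = −0.5·(-0.200672) − 0.25·(-0.200670) = 0.1505.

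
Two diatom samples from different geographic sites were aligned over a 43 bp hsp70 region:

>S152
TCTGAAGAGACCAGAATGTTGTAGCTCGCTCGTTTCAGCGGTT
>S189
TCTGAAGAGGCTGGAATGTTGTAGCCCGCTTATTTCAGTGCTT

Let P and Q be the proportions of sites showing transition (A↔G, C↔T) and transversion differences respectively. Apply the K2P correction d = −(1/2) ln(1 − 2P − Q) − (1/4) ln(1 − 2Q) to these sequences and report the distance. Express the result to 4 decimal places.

Differing sites — 10:A/G (Ti); 12:C/T (Ti); 13:A/G (Ti); 26:T/C (Ti); 31:C/T (Ti); 32:G/A (Ti); 39:C/T (Ti); 41:G/C (Tv).
Of the 8 differences, 7 transitions and 1 transversion over 43 sites: P = 7/43 = 0.162791, Q = 1/43 = 0.023256.
d = −0.5·ln(0.651162) − 0.25·ln(0.953488) = −0.5·(-0.428997) − 0.25·(-0.047628) = 0.2264.

0.2264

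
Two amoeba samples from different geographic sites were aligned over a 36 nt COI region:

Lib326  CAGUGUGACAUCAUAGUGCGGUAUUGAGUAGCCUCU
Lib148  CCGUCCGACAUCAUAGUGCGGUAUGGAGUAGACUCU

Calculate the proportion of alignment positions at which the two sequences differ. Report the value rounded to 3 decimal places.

Mismatches occur at site 2 (A↔C), site 5 (G↔C), site 6 (U↔C), site 25 (U↔G), site 32 (C↔A).
There are 5 differences over 36 sites, so p = 5/36 = 0.139.

0.139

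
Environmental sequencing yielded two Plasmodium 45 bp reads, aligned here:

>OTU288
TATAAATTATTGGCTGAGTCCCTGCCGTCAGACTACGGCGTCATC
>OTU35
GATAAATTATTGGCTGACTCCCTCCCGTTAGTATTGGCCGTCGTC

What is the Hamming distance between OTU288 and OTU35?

Mismatches occur at site 1 (T/G), site 18 (G/C), site 24 (G/C), site 29 (C/T), site 32 (A/T), site 33 (C/A), site 35 (A/T), site 36 (C/G), site 38 (G/C), site 43 (A/G).
That gives 10 mismatches out of 45 aligned sites, so the Hamming distance is 10.

10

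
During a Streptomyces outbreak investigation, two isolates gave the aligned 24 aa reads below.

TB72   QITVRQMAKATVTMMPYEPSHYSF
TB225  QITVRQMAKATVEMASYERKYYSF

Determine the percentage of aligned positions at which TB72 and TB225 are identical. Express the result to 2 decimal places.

Differing sites — 13:T/E; 15:M/A; 16:P/S; 19:P/R; 20:S/K; 21:H/Y.
18 of the 24 sites match, so the percent identity is 18/24 × 100 = 75.00%.

75.00%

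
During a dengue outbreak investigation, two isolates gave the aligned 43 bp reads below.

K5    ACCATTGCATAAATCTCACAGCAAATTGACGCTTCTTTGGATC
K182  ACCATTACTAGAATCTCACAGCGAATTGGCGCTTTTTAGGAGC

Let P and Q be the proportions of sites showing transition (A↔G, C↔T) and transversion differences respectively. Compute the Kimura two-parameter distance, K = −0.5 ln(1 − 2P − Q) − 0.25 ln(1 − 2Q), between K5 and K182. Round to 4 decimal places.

0.2484

Mismatches occur at site 7 (G→A, transition), site 9 (A→T, transversion), site 10 (T→A, transversion), site 11 (A→G, transition), site 23 (A→G, transition), site 29 (A→G, transition), site 35 (C→T, transition), site 38 (T→A, transversion), site 42 (T→G, transversion).
Of the 9 differences, 5 transitions and 4 transversions over 43 sites: P = 5/43 = 0.116279, Q = 4/43 = 0.093023.
d = −0.5·ln(0.674419) − 0.25·ln(0.813954) = −0.5·(-0.393904) − 0.25·(-0.205851) = 0.2484.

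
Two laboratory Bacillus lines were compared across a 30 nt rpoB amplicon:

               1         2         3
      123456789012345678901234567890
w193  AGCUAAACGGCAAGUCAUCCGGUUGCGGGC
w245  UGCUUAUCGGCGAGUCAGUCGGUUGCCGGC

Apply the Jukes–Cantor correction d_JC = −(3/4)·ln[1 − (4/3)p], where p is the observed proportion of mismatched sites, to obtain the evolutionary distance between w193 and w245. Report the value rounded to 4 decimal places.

0.2795

The sequences differ at positions 1 (A/U), 5 (A/U), 7 (A/U), 12 (A/G), 18 (U/G), 19 (C/U), 27 (G/C).
p = 7/30 = 0.233333.
d = −0.75 · ln(1 − (4/3)·0.233333) = −0.75 · ln(0.688889) = −0.75 · (-0.372675) = 0.2795.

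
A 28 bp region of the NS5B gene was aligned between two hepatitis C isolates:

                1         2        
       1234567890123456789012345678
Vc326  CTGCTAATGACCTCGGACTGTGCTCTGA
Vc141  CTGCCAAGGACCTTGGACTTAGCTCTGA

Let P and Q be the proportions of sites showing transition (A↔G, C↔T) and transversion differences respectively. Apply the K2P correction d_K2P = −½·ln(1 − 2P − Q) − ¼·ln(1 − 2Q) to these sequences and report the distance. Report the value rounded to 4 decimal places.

Differing sites — 5:T/C (Ti); 8:T/G (Tv); 14:C/T (Ti); 20:G/T (Tv); 21:T/A (Tv).
Of the 5 differences, 2 transitions and 3 transversions over 28 sites: P = 2/28 = 0.071429, Q = 3/28 = 0.107143.
d = −0.5·ln(0.749999) − 0.25·ln(0.785714) = −0.5·(-0.287683) − 0.25·(-0.241162) = 0.2041.

0.2041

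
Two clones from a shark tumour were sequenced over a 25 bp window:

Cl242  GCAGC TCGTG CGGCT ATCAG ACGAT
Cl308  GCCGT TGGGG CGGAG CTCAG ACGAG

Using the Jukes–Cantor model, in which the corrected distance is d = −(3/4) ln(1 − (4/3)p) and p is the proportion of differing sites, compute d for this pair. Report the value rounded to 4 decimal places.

0.4172

Mismatches occur at site 3 (A/C), site 5 (C/T), site 7 (C/G), site 9 (T/G), site 14 (C/A), site 15 (T/G), site 16 (A/C), site 25 (T/G).
p = 8/25 = 0.320000.
d = −0.75 · ln(1 − (4/3)·0.320000) = −0.75 · ln(0.573333) = −0.75 · (-0.556289) = 0.4172.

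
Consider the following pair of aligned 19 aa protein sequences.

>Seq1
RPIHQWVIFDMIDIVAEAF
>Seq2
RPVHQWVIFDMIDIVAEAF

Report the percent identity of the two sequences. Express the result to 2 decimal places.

94.74%

A single mismatch occurs at site 3 (I→V).
18 of the 19 sites match, so the percent identity is 18/19 × 100 = 94.74%.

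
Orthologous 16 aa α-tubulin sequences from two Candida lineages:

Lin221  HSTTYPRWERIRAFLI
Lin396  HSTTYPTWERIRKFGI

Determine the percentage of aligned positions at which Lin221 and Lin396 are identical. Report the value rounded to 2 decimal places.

Mismatches occur at site 7 (R↔T), site 13 (A↔K), site 15 (L↔G).
13 of the 16 sites match, so the percent identity is 13/16 × 100 = 81.25%.

81.25%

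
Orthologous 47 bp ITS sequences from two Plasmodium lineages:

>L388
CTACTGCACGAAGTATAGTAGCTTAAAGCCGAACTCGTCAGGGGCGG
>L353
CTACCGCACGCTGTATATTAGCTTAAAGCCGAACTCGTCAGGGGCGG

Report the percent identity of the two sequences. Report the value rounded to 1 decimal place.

91.5%

Differing sites — 5:T/C; 11:A/C; 12:A/T; 18:G/T.
43 of the 47 sites match, so the percent identity is 43/47 × 100 = 91.5%.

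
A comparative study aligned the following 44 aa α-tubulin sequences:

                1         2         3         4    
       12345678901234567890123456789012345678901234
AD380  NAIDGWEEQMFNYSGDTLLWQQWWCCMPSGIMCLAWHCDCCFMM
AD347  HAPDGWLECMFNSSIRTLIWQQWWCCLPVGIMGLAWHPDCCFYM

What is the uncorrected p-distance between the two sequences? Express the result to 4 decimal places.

Mismatches occur at site 1 (N/H), site 3 (I/P), site 7 (E/L), site 9 (Q/C), site 13 (Y/S), site 15 (G/I), site 16 (D/R), site 19 (L/I), site 27 (M/L), site 29 (S/V), site 33 (C/G), site 38 (C/P), site 43 (M/Y).
There are 13 differences over 44 sites, so p = 13/44 = 0.2955.

0.2955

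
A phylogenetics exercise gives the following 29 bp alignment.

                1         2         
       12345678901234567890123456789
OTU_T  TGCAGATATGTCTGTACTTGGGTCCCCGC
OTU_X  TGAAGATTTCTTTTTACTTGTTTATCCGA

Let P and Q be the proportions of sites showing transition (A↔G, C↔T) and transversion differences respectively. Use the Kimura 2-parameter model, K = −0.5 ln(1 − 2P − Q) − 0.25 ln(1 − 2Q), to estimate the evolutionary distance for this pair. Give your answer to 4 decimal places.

0.4676

Differing sites — 3:C/A (Tv); 8:A/T (Tv); 10:G/C (Tv); 12:C/T (Ti); 14:G/T (Tv); 21:G/T (Tv); 22:G/T (Tv); 24:C/A (Tv); 25:C/T (Ti); 29:C/A (Tv).
Of the 10 differences, 2 transitions and 8 transversions over 29 sites: P = 2/29 = 0.068966, Q = 8/29 = 0.275862.
d = −0.5·ln(0.586206) − 0.25·ln(0.448276) = −0.5·(-0.534084) − 0.25·(-0.802346) = 0.4676.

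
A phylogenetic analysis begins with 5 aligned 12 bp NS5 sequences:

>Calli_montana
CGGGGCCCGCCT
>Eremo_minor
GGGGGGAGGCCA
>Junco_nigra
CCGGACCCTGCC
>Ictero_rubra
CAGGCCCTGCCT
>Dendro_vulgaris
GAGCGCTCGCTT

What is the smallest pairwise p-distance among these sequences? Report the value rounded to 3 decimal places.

Pairwise Hamming distances:
  Calli_montana vs Eremo_minor: 5
  Calli_montana vs Junco_nigra: 5
  Calli_montana vs Ictero_rubra: 3
  Calli_montana vs Dendro_vulgaris: 5
  Eremo_minor vs Junco_nigra: 9
  Eremo_minor vs Ictero_rubra: 7
  Eremo_minor vs Dendro_vulgaris: 7
  Junco_nigra vs Ictero_rubra: 6
  Junco_nigra vs Dendro_vulgaris: 9
  Ictero_rubra vs Dendro_vulgaris: 6
The smallest is 3 mismatches, between Calli_montana and Ictero_rubra; p = 3/12 = 0.250.

0.250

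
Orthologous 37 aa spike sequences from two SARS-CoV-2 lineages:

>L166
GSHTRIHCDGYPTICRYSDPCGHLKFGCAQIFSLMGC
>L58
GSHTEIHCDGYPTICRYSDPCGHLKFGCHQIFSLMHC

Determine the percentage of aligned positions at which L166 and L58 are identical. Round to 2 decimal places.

The sequences differ at positions 5 (R/E), 29 (A/H), 36 (G/H).
34 of the 37 sites match, so the percent identity is 34/37 × 100 = 91.89%.

91.89%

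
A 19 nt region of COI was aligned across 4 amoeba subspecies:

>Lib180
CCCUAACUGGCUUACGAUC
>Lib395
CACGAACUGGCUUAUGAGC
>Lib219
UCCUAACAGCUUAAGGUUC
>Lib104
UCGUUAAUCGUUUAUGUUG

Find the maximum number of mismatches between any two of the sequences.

Pairwise Hamming distances:
  Lib180 vs Lib395: 4
  Lib180 vs Lib219: 7
  Lib180 vs Lib104: 9
  Lib395 vs Lib219: 10
  Lib395 vs Lib104: 11
  Lib219 vs Lib104: 9
The largest is 11, between Lib395 and Lib104.

11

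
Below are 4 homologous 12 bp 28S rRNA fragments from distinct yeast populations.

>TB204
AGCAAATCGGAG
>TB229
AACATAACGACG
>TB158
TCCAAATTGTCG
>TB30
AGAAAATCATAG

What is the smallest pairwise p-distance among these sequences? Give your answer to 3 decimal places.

0.250

Pairwise Hamming distances:
  TB204 vs TB229: 5
  TB204 vs TB158: 5
  TB204 vs TB30: 3
  TB229 vs TB158: 6
  TB229 vs TB30: 7
  TB158 vs TB30: 6
The smallest is 3 mismatches, between TB204 and TB30; p = 3/12 = 0.250.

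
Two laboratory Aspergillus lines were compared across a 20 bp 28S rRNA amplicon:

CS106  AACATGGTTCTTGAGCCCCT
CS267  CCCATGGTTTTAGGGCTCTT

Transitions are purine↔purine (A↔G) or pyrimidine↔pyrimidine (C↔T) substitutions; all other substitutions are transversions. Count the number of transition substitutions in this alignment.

4

Mismatches occur at site 1 (A→C, transversion), site 2 (A→C, transversion), site 10 (C→T, transition), site 12 (T→A, transversion), site 14 (A→G, transition), site 17 (C→T, transition), site 19 (C→T, transition).
Of the 7 differences, 4 transitions and 3 transversions, so the answer is 4.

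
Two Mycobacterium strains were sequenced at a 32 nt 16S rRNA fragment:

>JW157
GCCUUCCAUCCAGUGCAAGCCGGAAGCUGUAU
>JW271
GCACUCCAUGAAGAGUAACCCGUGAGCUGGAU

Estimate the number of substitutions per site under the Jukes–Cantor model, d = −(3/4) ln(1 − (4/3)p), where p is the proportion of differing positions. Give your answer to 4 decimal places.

The sequences differ at positions 3 (C/A), 4 (U/C), 10 (C/G), 11 (C/A), 14 (U/A), 16 (C/U), 19 (G/C), 23 (G/U), 24 (A/G), 30 (U/G).
p = 10/32 = 0.312500.
d = −0.75 · ln(1 − (4/3)·0.312500) = −0.75 · ln(0.583333) = −0.75 · (-0.538997) = 0.4042.

0.4042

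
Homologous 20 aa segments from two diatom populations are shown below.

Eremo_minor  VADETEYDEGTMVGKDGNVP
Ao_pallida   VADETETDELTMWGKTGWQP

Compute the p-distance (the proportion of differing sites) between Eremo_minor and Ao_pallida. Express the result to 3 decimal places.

Mismatches occur at site 7 (Y→T), site 10 (G→L), site 13 (V→W), site 16 (D→T), site 18 (N→W), site 19 (V→Q).
There are 6 differences over 20 sites, so p = 6/20 = 0.300.

0.300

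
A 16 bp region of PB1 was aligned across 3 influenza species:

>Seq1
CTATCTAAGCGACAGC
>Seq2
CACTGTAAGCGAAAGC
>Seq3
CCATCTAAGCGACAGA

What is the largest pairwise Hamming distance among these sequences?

5

Pairwise Hamming distances:
  Seq1 vs Seq2: 4
  Seq1 vs Seq3: 2
  Seq2 vs Seq3: 5
The largest is 5, between Seq2 and Seq3.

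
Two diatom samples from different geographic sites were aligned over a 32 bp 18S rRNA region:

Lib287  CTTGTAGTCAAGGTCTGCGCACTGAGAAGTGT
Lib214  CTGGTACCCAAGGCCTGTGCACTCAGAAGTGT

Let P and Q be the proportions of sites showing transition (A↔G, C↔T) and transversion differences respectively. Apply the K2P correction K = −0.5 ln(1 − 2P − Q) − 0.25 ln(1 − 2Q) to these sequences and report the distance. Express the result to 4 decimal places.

0.2170

Differing sites — 3:T/G (Tv); 7:G/C (Tv); 8:T/C (Ti); 14:T/C (Ti); 18:C/T (Ti); 24:G/C (Tv).
Of the 6 differences, 3 transitions and 3 transversions over 32 sites: P = 3/32 = 0.093750, Q = 3/32 = 0.093750.
d = −0.5·ln(0.718750) − 0.25·ln(0.812500) = −0.5·(-0.330242) − 0.25·(-0.207639) = 0.2170.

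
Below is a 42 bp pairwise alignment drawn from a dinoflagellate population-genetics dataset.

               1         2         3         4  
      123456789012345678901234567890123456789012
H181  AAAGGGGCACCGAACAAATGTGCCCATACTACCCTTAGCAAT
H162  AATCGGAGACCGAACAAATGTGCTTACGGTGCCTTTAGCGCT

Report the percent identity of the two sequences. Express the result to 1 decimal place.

The sequences differ at positions 3 (A/T), 4 (G/C), 7 (G/A), 8 (C/G), 24 (C/T), 25 (C/T), 27 (T/C), 28 (A/G), 29 (C/G), 31 (A/G), 34 (C/T), 40 (A/G), 41 (A/C).
29 of the 42 sites match, so the percent identity is 29/42 × 100 = 69.0%.

69.0%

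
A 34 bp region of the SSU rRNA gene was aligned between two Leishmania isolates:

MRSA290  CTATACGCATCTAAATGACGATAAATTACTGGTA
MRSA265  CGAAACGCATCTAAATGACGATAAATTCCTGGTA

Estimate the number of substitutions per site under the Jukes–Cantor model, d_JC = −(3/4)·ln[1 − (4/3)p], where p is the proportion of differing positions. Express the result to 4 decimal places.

0.0939

Mismatches occur at site 2 (T/G), site 4 (T/A), site 28 (A/C).
p = 3/34 = 0.088235.
d = −0.75 · ln(1 − (4/3)·0.088235) = −0.75 · ln(0.882353) = −0.75 · (-0.125163) = 0.0939.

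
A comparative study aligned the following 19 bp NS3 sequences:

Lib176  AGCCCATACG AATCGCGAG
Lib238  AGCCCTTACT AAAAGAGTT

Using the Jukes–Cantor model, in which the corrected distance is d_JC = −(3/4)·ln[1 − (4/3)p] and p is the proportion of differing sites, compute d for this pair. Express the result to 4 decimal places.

Mismatches occur at site 6 (A↔T), site 10 (G↔T), site 13 (T↔A), site 14 (C↔A), site 16 (C↔A), site 18 (A↔T), site 19 (G↔T).
p = 7/19 = 0.368421.
d = −0.75 · ln(1 − (4/3)·0.368421) = −0.75 · ln(0.508772) = −0.75 · (-0.675755) = 0.5068.

0.5068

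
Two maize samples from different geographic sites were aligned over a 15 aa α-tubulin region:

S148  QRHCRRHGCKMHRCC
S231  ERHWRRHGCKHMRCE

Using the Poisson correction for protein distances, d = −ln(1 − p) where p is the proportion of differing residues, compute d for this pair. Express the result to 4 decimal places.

Differing sites — 1:Q/E; 4:C/W; 11:M/H; 12:H/M; 15:C/E.
p = 5/15 = 0.333333.
d = −ln(1 − 0.333333) = −ln(0.666667) = 0.4055.

0.4055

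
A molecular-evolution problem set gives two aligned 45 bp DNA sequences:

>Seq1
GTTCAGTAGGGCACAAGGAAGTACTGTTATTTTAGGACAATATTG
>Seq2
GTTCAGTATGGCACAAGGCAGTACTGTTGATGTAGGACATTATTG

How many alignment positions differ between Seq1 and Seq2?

6

Mismatches occur at site 9 (G/T), site 19 (A/C), site 29 (A/G), site 30 (T/A), site 32 (T/G), site 40 (A/T).
That gives 6 mismatches out of 45 aligned sites, so the Hamming distance is 6.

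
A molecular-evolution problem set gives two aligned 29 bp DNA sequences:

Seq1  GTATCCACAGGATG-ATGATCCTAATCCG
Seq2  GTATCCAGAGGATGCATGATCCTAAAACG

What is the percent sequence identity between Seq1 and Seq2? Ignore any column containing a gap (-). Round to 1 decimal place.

89.3%

Excluding the 1 gap column leaves 28 comparable sites.
Differing sites — 8:C/G; 26:T/A; 27:C/A.
25 of the 28 comparable sites match, so the percent identity is 25/28 × 100 = 89.3%.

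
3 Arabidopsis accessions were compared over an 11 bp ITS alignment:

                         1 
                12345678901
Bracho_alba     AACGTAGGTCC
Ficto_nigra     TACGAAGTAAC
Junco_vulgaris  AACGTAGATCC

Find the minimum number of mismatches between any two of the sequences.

Pairwise Hamming distances:
  Bracho_alba vs Ficto_nigra: 5
  Bracho_alba vs Junco_vulgaris: 1
  Ficto_nigra vs Junco_vulgaris: 5
The smallest is 1, between Bracho_alba and Junco_vulgaris.

1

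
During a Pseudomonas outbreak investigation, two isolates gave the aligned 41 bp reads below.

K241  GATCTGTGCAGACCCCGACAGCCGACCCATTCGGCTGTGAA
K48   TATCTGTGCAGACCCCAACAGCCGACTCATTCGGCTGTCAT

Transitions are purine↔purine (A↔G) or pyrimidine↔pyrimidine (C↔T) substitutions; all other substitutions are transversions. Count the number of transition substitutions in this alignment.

2

Differing sites — 1:G/T (Tv); 17:G/A (Ti); 27:C/T (Ti); 39:G/C (Tv); 41:A/T (Tv).
Of the 5 differences, 2 transitions and 3 transversions, so the answer is 2.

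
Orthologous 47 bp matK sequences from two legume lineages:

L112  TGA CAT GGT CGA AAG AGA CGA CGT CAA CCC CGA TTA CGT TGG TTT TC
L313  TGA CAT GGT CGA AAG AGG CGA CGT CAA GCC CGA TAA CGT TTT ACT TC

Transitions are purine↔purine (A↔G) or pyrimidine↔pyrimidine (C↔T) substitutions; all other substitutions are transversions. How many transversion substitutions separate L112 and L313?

Differing sites — 18:A/G (Ti); 28:C/G (Tv); 35:T/A (Tv); 41:G/T (Tv); 42:G/T (Tv); 43:T/A (Tv); 44:T/C (Ti).
Of the 7 differences, 2 transitions and 5 transversions, so the answer is 5.

5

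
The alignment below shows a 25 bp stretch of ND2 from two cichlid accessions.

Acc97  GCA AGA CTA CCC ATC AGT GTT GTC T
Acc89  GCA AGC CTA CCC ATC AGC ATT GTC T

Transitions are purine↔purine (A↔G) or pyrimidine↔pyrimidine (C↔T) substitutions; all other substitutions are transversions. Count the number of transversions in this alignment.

Mismatches occur at site 6 (A/C, transversion), site 18 (T/C, transition), site 19 (G/A, transition).
Of the 3 differences, 2 transitions and 1 transversion, so the answer is 1.

1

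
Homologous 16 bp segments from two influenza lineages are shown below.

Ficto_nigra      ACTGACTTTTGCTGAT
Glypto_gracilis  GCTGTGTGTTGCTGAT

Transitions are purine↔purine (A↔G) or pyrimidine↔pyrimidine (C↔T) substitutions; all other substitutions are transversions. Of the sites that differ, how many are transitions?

1

Mismatches occur at site 1 (A↔G, transition), site 5 (A↔T, transversion), site 6 (C↔G, transversion), site 8 (T↔G, transversion).
Of the 4 differences, 1 transition and 3 transversions, so the answer is 1.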